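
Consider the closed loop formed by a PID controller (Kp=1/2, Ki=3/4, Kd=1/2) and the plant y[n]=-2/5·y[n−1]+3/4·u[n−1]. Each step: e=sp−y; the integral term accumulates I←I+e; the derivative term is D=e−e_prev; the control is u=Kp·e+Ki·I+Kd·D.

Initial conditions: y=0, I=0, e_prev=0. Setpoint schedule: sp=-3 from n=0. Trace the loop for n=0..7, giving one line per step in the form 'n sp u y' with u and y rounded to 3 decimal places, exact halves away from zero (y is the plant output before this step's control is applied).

(exact arithmetic carried between steps; '≈' marks a value shown rounded to 6 d.p. or computed from one; I and e_prev carry over from the previous line; the table rounds u and y to 3 d.p., halves away from zero)
n=0: y=0, sp=-3, e=sp−y=-3; I=-3, D=e−e_prev=-3; u=1/2·(-3)+3/4·(-3)+1/2·(-3)=-5.25; next y=-2/5·0+3/4·(-5.25)=-3.9375
n=1: y=-3.9375, sp=-3, e=sp−y=0.9375; I=-2.0625, D=e−e_prev=3.9375; u=1/2·0.9375+3/4·(-2.0625)+1/2·3.9375=0.890625; next y=-2/5·(-3.9375)+3/4·0.890625≈2.242969
n=2: y≈2.242969, sp=-3, e=sp−y≈-5.242969; I≈-7.305469, D=e−e_prev≈-6.180469; u=1/2·(-5.242969)+3/4·(-7.305469)+1/2·(-6.180469)≈-11.190820; next y=-2/5·2.242969+3/4·(-11.190820)≈-9.290303
n=3: y≈-9.290303, sp=-3, e=sp−y≈6.290303; I≈-1.015166, D=e−e_prev≈11.533271; u=1/2·6.290303+3/4·(-1.015166)+1/2·11.533271≈8.150413; next y=-2/5·(-9.290303)+3/4·8.150413≈9.828931
n=4: y≈9.828931, sp=-3, e=sp−y≈-12.828931; I≈-13.844097, D=e−e_prev≈-19.119233; u=1/2·(-12.828931)+3/4·(-13.844097)+1/2·(-19.119233)≈-26.357154; next y=-2/5·9.828931+3/4·(-26.357154)≈-23.699438
n=5: y≈-23.699438, sp=-3, e=sp−y≈20.699438; I≈6.855341, D=e−e_prev≈33.528369; u=1/2·20.699438+3/4·6.855341+1/2·33.528369≈32.255409; next y=-2/5·(-23.699438)+3/4·32.255409≈33.671332
n=6: y≈33.671332, sp=-3, e=sp−y≈-36.671332; I≈-29.815991, D=e−e_prev≈-57.370770; u=1/2·(-36.671332)+3/4·(-29.815991)+1/2·(-57.370770)≈-69.383044; next y=-2/5·33.671332+3/4·(-69.383044)≈-65.505816
n=7: y≈-65.505816, sp=-3, e=sp−y≈62.505816; I≈32.689825, D=e−e_prev≈99.177148; u=1/2·62.505816+3/4·32.689825+1/2·99.177148≈105.358851; next y=-2/5·(-65.505816)+3/4·105.358851≈105.221465

0 -3 -5.250 0.000
1 -3 0.891 -3.938
2 -3 -11.191 2.243
3 -3 8.150 -9.290
4 -3 -26.357 9.829
5 -3 32.255 -23.699
6 -3 -69.383 33.671
7 -3 105.359 -65.506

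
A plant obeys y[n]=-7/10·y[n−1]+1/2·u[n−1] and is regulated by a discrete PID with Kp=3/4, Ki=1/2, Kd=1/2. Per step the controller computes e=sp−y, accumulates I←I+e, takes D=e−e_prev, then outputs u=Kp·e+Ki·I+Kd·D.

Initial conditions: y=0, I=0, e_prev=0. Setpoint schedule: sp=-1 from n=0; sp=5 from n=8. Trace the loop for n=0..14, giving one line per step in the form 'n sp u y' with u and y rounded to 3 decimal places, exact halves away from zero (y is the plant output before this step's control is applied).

0 -1 -1.750 0.000
1 -1 -0.219 -0.875
2 -1 -3.130 0.503
3 -1 1.043 -1.917
4 -1 -6.326 1.864
5 -1 5.212 -4.467
6 -1 -14.071 5.733
7 -1 17.032 -11.049
8 5 -23.608 16.250
9 5 50.417 -23.179
10 5 -68.280 41.434
11 5 128.819 -63.143
12 5 -189.966 108.610
13 5 333.440 -171.010
14 5 -518.879 286.427

(exact arithmetic carried between steps; '≈' marks a value shown rounded to 6 d.p. or computed from one; I and e_prev carry over from the previous line; the table rounds u and y to 3 d.p., halves away from zero)
n=0: y=0, sp=-1, e=sp−y=-1; I=-1, D=e−e_prev=-1; u=3/4·(-1)+1/2·(-1)+1/2·(-1)=-1.75; next y=-7/10·0+1/2·(-1.75)=-0.875
n=1: y=-0.875, sp=-1, e=sp−y=-0.125; I=-1.125, D=e−e_prev=0.875; u=3/4·(-0.125)+1/2·(-1.125)+1/2·0.875=-0.21875; next y=-7/10·(-0.875)+1/2·(-0.21875)=0.503125
n=2: y=0.503125, sp=-1, e=sp−y=-1.503125; I=-2.628125, D=e−e_prev=-1.378125; u=3/4·(-1.503125)+1/2·(-2.628125)+1/2·(-1.378125)≈-3.130469; next y=-7/10·0.503125+1/2·(-3.130469)≈-1.917422
n=3: y≈-1.917422, sp=-1, e=sp−y≈0.917422; I≈-1.710703, D=e−e_prev≈2.420547; u=3/4·0.917422+1/2·(-1.710703)+1/2·2.420547≈1.042988; next y=-7/10·(-1.917422)+1/2·1.042988≈1.863689
n=4: y≈1.863689, sp=-1, e=sp−y≈-2.863689; I≈-4.574393, D=e−e_prev≈-3.781111; u=3/4·(-2.863689)+1/2·(-4.574393)+1/2·(-3.781111)≈-6.325519; next y=-7/10·1.863689+1/2·(-6.325519)≈-4.467342
n=5: y≈-4.467342, sp=-1, e=sp−y≈3.467342; I≈-1.107050, D=e−e_prev≈6.331032; u=3/4·3.467342+1/2·(-1.107050)+1/2·6.331032≈5.212497; next y=-7/10·(-4.467342)+1/2·5.212497≈5.733388
n=6: y≈5.733388, sp=-1, e=sp−y≈-6.733388; I≈-7.840439, D=e−e_prev≈-10.200730; u=3/4·(-6.733388)+1/2·(-7.840439)+1/2·(-10.200730)≈-14.070625; next y=-7/10·5.733388+1/2·(-14.070625)≈-11.048684
n=7: y≈-11.048684, sp=-1, e=sp−y≈10.048684; I≈2.208246, D=e−e_prev≈16.782072; u=3/4·10.048684+1/2·2.208246+1/2·16.782072≈17.031672; next y=-7/10·(-11.048684)+1/2·17.031672≈16.249915
n=8: y≈16.249915, sp=5, e=sp−y≈-11.249915; I≈-9.041669, D=e−e_prev≈-21.298600; u=3/4·(-11.249915)+1/2·(-9.041669)+1/2·(-21.298600)≈-23.607571; next y=-7/10·16.249915+1/2·(-23.607571)≈-23.178726
n=9: y≈-23.178726, sp=5, e=sp−y≈28.178726; I≈19.137057, D=e−e_prev≈39.428642; u=3/4·28.178726+1/2·19.137057+1/2·39.428642≈50.416894; next y=-7/10·(-23.178726)+1/2·50.416894≈41.433555
n=10: y≈41.433555, sp=5, e=sp−y≈-36.433555; I≈-17.296498, D=e−e_prev≈-64.612281; u=3/4·(-36.433555)+1/2·(-17.296498)+1/2·(-64.612281)≈-68.279556; next y=-7/10·41.433555+1/2·(-68.279556)≈-63.143267
n=11: y≈-63.143267, sp=5, e=sp−y≈68.143267; I≈50.846768, D=e−e_prev≈104.576822; u=3/4·68.143267+1/2·50.846768+1/2·104.576822≈128.819245; next y=-7/10·(-63.143267)+1/2·128.819245≈108.609910
n=12: y≈108.609910, sp=5, e=sp−y≈-103.609910; I≈-52.763141, D=e−e_prev≈-171.753176; u=3/4·(-103.609910)+1/2·(-52.763141)+1/2·(-171.753176)≈-189.965591; next y=-7/10·108.609910+1/2·(-189.965591)≈-171.009732
n=13: y≈-171.009732, sp=5, e=sp−y≈176.009732; I≈123.246591, D=e−e_prev≈279.619642; u=3/4·176.009732+1/2·123.246591+1/2·279.619642≈333.440415; next y=-7/10·(-171.009732)+1/2·333.440415≈286.427020
n=14: y≈286.427020, sp=5, e=sp−y≈-281.427020; I≈-158.180429, D=e−e_prev≈-457.436752; u=3/4·(-281.427020)+1/2·(-158.180429)+1/2·(-457.436752)≈-518.878856; next y=-7/10·286.427020+1/2·(-518.878856)≈-459.938342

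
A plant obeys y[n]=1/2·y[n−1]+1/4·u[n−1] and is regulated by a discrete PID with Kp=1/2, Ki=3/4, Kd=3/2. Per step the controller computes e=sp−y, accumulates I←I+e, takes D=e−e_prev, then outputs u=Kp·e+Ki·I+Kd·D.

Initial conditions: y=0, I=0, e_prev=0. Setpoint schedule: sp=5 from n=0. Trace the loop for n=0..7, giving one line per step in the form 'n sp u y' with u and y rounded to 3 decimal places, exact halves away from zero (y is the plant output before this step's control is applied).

0 5 13.750 0.000
1 5 0.547 3.438
2 5 11.226 1.855
3 5 6.045 3.734
4 5 10.791 3.378
5 5 8.700 4.387
6 5 10.723 4.368
7 5 9.803 4.865

(exact arithmetic carried between steps; '≈' marks a value shown rounded to 6 d.p. or computed from one; I and e_prev carry over from the previous line; the table rounds u and y to 3 d.p., halves away from zero)
n=0: y=0, sp=5, e=sp−y=5; I=5, D=e−e_prev=5; u=1/2·5+3/4·5+3/2·5=13.75; next y=1/2·0+1/4·13.75=3.4375
n=1: y=3.4375, sp=5, e=sp−y=1.5625; I=6.5625, D=e−e_prev=-3.4375; u=1/2·1.5625+3/4·6.5625+3/2·(-3.4375)=0.546875; next y=1/2·3.4375+1/4·0.546875≈1.855469
n=2: y≈1.855469, sp=5, e=sp−y≈3.144531; I≈9.707031, D=e−e_prev≈1.582031; u=1/2·3.144531+3/4·9.707031+3/2·1.582031≈11.225586; next y=1/2·1.855469+1/4·11.225586≈3.734131
n=3: y≈3.734131, sp=5, e=sp−y≈1.265869; I≈10.972900, D=e−e_prev≈-1.878662; u=1/2·1.265869+3/4·10.972900+3/2·(-1.878662)≈6.044617; next y=1/2·3.734131+1/4·6.044617≈3.378220
n=4: y≈3.378220, sp=5, e=sp−y≈1.621780; I≈12.594681, D=e−e_prev≈0.355911; u=1/2·1.621780+3/4·12.594681+3/2·0.355911≈10.790768; next y=1/2·3.378220+1/4·10.790768≈4.386802
n=5: y≈4.386802, sp=5, e=sp−y≈0.613198; I≈13.207879, D=e−e_prev≈-1.008582; u=1/2·0.613198+3/4·13.207879+3/2·(-1.008582)≈8.699635; next y=1/2·4.386802+1/4·8.699635≈4.368310
n=6: y≈4.368310, sp=5, e=sp−y≈0.631690; I≈13.839569, D=e−e_prev≈0.018492; u=1/2·0.631690+3/4·13.839569+3/2·0.018492≈10.723260; next y=1/2·4.368310+1/4·10.723260≈4.864970
n=7: y≈4.864970, sp=5, e=sp−y≈0.135030; I≈13.974599, D=e−e_prev≈-0.496660; u=1/2·0.135030+3/4·13.974599+3/2·(-0.496660)≈9.803474; next y=1/2·4.864970+1/4·9.803474≈4.883354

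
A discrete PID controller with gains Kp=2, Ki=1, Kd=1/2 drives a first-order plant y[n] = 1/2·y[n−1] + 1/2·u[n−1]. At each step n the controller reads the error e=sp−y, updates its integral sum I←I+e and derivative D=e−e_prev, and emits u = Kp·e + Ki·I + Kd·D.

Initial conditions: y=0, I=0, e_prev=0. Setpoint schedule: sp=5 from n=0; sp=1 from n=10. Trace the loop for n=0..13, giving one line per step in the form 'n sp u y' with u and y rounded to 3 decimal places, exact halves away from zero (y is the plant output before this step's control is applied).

0 5 17.500 0.000
1 5 -10.625 8.750
2 5 23.906 -0.938
3 5 -18.477 11.484
4 5 33.682 -3.496
5 5 -30.374 15.093
6 5 48.394 -7.640
7 5 -48.392 20.377
8 5 70.586 -14.008
9 5 -75.637 28.289
10 1 90.093 -23.674
11 1 -108.307 33.209
12 1 135.579 -37.549
13 1 -164.225 49.015

(exact arithmetic carried between steps; '≈' marks a value shown rounded to 6 d.p. or computed from one; I and e_prev carry over from the previous line; the table rounds u and y to 3 d.p., halves away from zero)
n=0: y=0, sp=5, e=sp−y=5; I=5, D=e−e_prev=5; u=2·5+1·5+1/2·5=17.5; next y=1/2·0+1/2·17.5=8.75
n=1: y=8.75, sp=5, e=sp−y=-3.75; I=1.25, D=e−e_prev=-8.75; u=2·(-3.75)+1·1.25+1/2·(-8.75)=-10.625; next y=1/2·8.75+1/2·(-10.625)=-0.9375
n=2: y=-0.9375, sp=5, e=sp−y=5.9375; I=7.1875, D=e−e_prev=9.6875; u=2·5.9375+1·7.1875+1/2·9.6875=23.90625; next y=1/2·(-0.9375)+1/2·23.90625=11.484375
n=3: y=11.484375, sp=5, e=sp−y=-6.484375; I=0.703125, D=e−e_prev=-12.421875; u=2·(-6.484375)+1·0.703125+1/2·(-12.421875)≈-18.476563; next y=1/2·11.484375+1/2·(-18.476563)≈-3.496094
n=4: y≈-3.496094, sp=5, e=sp−y≈8.496094; I≈9.199219, D=e−e_prev≈14.980469; u=2·8.496094+1·9.199219+1/2·14.980469≈33.681641; next y=1/2·(-3.496094)+1/2·33.681641≈15.092773
n=5: y≈15.092773, sp=5, e=sp−y≈-10.092773; I≈-0.893555, D=e−e_prev≈-18.588867; u=2·(-10.092773)+1·(-0.893555)+1/2·(-18.588867)≈-30.373535; next y=1/2·15.092773+1/2·(-30.373535)≈-7.640381
n=6: y≈-7.640381, sp=5, e=sp−y≈12.640381; I≈11.746826, D=e−e_prev≈22.733154; u=2·12.640381+1·11.746826+1/2·22.733154≈48.394165; next y=1/2·(-7.640381)+1/2·48.394165≈20.376892
n=7: y≈20.376892, sp=5, e=sp−y≈-15.376892; I≈-3.630066, D=e−e_prev≈-28.017273; u=2·(-15.376892)+1·(-3.630066)+1/2·(-28.017273)≈-48.392487; next y=1/2·20.376892+1/2·(-48.392487)≈-14.007797
n=8: y≈-14.007797, sp=5, e=sp−y≈19.007797; I≈15.377731, D=e−e_prev≈34.384689; u=2·19.007797+1·15.377731+1/2·34.384689≈70.585670; next y=1/2·(-14.007797)+1/2·70.585670≈28.288937
n=9: y≈28.288937, sp=5, e=sp−y≈-23.288937; I≈-7.911205, D=e−e_prev≈-42.296734; u=2·(-23.288937)+1·(-7.911205)+1/2·(-42.296734)≈-75.637445; next y=1/2·28.288937+1/2·(-75.637445)≈-23.674254
n=10: y≈-23.674254, sp=1, e=sp−y≈24.674254; I≈16.763049, D=e−e_prev≈47.963191; u=2·24.674254+1·16.763049+1/2·47.963191≈90.093153; next y=1/2·(-23.674254)+1/2·90.093153≈33.209450
n=11: y≈33.209450, sp=1, e=sp−y≈-32.209450; I≈-15.446400, D=e−e_prev≈-56.883704; u=2·(-32.209450)+1·(-15.446400)+1/2·(-56.883704)≈-108.307151; next y=1/2·33.209450+1/2·(-108.307151)≈-37.548851
n=12: y≈-37.548851, sp=1, e=sp−y≈38.548851; I≈23.102451, D=e−e_prev≈70.758300; u=2·38.548851+1·23.102451+1/2·70.758300≈135.579303; next y=1/2·(-37.548851)+1/2·135.579303≈49.015226
n=13: y≈49.015226, sp=1, e=sp−y≈-48.015226; I≈-24.912775, D=e−e_prev≈-86.564077; u=2·(-48.015226)+1·(-24.912775)+1/2·(-86.564077)≈-164.225265; next y=1/2·49.015226+1/2·(-164.225265)≈-57.605020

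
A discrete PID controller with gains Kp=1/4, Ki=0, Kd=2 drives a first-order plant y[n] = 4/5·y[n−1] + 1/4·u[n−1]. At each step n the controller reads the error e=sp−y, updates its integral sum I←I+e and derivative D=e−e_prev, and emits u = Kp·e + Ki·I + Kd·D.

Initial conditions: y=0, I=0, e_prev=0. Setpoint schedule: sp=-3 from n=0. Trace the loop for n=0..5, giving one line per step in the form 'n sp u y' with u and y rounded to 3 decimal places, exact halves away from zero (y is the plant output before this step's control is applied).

0 -3 -6.750 0.000
1 -3 3.047 -1.688
2 -3 -2.801 -0.588
3 -3 0.708 -1.171
4 -3 -1.383 -0.760
5 -3 -0.124 -0.953

(exact arithmetic carried between steps; '≈' marks a value shown rounded to 6 d.p. or computed from one; I and e_prev carry over from the previous line; the table rounds u and y to 3 d.p., halves away from zero)
n=0: y=0, sp=-3, e=sp−y=-3; I=-3, D=e−e_prev=-3; u=1/4·(-3)+0·(-3)+2·(-3)=-6.75; next y=4/5·0+1/4·(-6.75)=-1.6875
n=1: y=-1.6875, sp=-3, e=sp−y=-1.3125; I=-4.3125, D=e−e_prev=1.6875; u=1/4·(-1.3125)+0·(-4.3125)+2·1.6875=3.046875; next y=4/5·(-1.6875)+1/4·3.046875≈-0.588281
n=2: y≈-0.588281, sp=-3, e=sp−y≈-2.411719; I≈-6.724219, D=e−e_prev≈-1.099219; u=1/4·(-2.411719)+0·(-6.724219)+2·(-1.099219)≈-2.801367; next y=4/5·(-0.588281)+1/4·(-2.801367)≈-1.170967
n=3: y≈-1.170967, sp=-3, e=sp−y≈-1.829033; I≈-8.553252, D=e−e_prev≈0.582686; u=1/4·(-1.829033)+0·(-8.553252)+2·0.582686≈0.708113; next y=4/5·(-1.170967)+1/4·0.708113≈-0.759745
n=4: y≈-0.759745, sp=-3, e=sp−y≈-2.240255; I≈-10.793507, D=e−e_prev≈-0.411222; u=1/4·(-2.240255)+0·(-10.793507)+2·(-0.411222)≈-1.382507; next y=4/5·(-0.759745)+1/4·(-1.382507)≈-0.953423
n=5: y≈-0.953423, sp=-3, e=sp−y≈-2.046577; I≈-12.840084, D=e−e_prev≈0.193678; u=1/4·(-2.046577)+0·(-12.840084)+2·0.193678≈-0.124289; next y=4/5·(-0.953423)+1/4·(-0.124289)≈-0.793811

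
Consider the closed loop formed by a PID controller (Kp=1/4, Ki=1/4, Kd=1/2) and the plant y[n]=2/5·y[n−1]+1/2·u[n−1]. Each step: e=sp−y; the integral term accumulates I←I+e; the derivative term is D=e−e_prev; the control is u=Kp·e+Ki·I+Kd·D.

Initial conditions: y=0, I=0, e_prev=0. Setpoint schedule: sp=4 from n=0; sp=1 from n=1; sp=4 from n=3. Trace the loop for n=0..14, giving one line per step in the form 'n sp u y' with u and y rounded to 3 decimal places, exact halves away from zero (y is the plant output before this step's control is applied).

(exact arithmetic carried between steps; '≈' marks a value shown rounded to 6 d.p. or computed from one; I and e_prev carry over from the previous line; the table rounds u and y to 3 d.p., halves away from zero)
n=0: y=0, sp=4, e=sp−y=4; I=4, D=e−e_prev=4; u=1/4·4+1/4·4+1/2·4=4; next y=2/5·0+1/2·4=2
n=1: y=2, sp=1, e=sp−y=-1; I=3, D=e−e_prev=-5; u=1/4·(-1)+1/4·3+1/2·(-5)=-2; next y=2/5·2+1/2·(-2)=-0.2
n=2: y=-0.2, sp=1, e=sp−y=1.2; I=4.2, D=e−e_prev=2.2; u=1/4·1.2+1/4·4.2+1/2·2.2=2.45; next y=2/5·(-0.2)+1/2·2.45=1.145
n=3: y=1.145, sp=4, e=sp−y=2.855; I=7.055, D=e−e_prev=1.655; u=1/4·2.855+1/4·7.055+1/2·1.655=3.305; next y=2/5·1.145+1/2·3.305=2.1105
n=4: y=2.1105, sp=4, e=sp−y=1.8895; I=8.9445, D=e−e_prev=-0.9655; u=1/4·1.8895+1/4·8.9445+1/2·(-0.9655)=2.22575; next y=2/5·2.1105+1/2·2.22575=1.957075
n=5: y=1.957075, sp=4, e=sp−y=2.042925; I=10.987425, D=e−e_prev=0.153425; u=1/4·2.042925+1/4·10.987425+1/2·0.153425=3.3343; next y=2/5·1.957075+1/2·3.3343=2.44998
n=6: y=2.44998, sp=4, e=sp−y=1.55002; I=12.537445, D=e−e_prev=-0.492905; u=1/4·1.55002+1/4·12.537445+1/2·(-0.492905)≈3.275414; next y=2/5·2.44998+1/2·3.275414≈2.617699
n=7: y≈2.617699, sp=4, e=sp−y≈1.382301; I≈13.919746, D=e−e_prev≈-0.167719; u=1/4·1.382301+1/4·13.919746+1/2·(-0.167719)≈3.741652; next y=2/5·2.617699+1/2·3.741652≈2.917906
n=8: y≈2.917906, sp=4, e=sp−y≈1.082094; I≈15.001840, D=e−e_prev≈-0.300207; u=1/4·1.082094+1/4·15.001840+1/2·(-0.300207)≈3.870880; next y=2/5·2.917906+1/2·3.870880≈3.102602
n=9: y≈3.102602, sp=4, e=sp−y≈0.897398; I≈15.899238, D=e−e_prev≈-0.184697; u=1/4·0.897398+1/4·15.899238+1/2·(-0.184697)≈4.106811; next y=2/5·3.102602+1/2·4.106811≈3.294446
n=10: y≈3.294446, sp=4, e=sp−y≈0.705554; I≈16.604792, D=e−e_prev≈-0.191844; u=1/4·0.705554+1/4·16.604792+1/2·(-0.191844)≈4.231664; next y=2/5·3.294446+1/2·4.231664≈3.433611
n=11: y≈3.433611, sp=4, e=sp−y≈0.566389; I≈17.171181, D=e−e_prev≈-0.139164; u=1/4·0.566389+1/4·17.171181+1/2·(-0.139164)≈4.364810; next y=2/5·3.433611+1/2·4.364810≈3.555849
n=12: y≈3.555849, sp=4, e=sp−y≈0.444151; I≈17.615332, D=e−e_prev≈-0.122239; u=1/4·0.444151+1/4·17.615332+1/2·(-0.122239)≈4.453751; next y=2/5·3.555849+1/2·4.453751≈3.649215
n=13: y≈3.649215, sp=4, e=sp−y≈0.350785; I≈17.966116, D=e−e_prev≈-0.093366; u=1/4·0.350785+1/4·17.966116+1/2·(-0.093366)≈4.532542; next y=2/5·3.649215+1/2·4.532542≈3.725957
n=14: y≈3.725957, sp=4, e=sp−y≈0.274043; I≈18.240159, D=e−e_prev≈-0.076742; u=1/4·0.274043+1/4·18.240159+1/2·(-0.076742)≈4.590179; next y=2/5·3.725957+1/2·4.590179≈3.785473

0 4 4.000 0.000
1 1 -2.000 2.000
2 1 2.450 -0.200
3 4 3.305 1.145
4 4 2.226 2.111
5 4 3.334 1.957
6 4 3.275 2.450
7 4 3.742 2.618
8 4 3.871 2.918
9 4 4.107 3.103
10 4 4.232 3.294
11 4 4.365 3.434
12 4 4.454 3.556
13 4 4.533 3.649
14 4 4.590 3.726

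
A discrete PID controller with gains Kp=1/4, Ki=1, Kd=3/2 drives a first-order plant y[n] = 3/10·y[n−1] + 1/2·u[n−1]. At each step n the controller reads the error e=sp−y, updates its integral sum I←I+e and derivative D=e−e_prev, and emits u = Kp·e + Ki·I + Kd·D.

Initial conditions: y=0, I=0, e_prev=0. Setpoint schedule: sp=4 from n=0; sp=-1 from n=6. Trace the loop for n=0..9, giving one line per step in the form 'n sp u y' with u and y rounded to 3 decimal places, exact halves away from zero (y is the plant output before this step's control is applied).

0 4 11.000 0.000
1 4 -6.125 5.500
2 4 19.634 -1.413
3 4 -15.038 9.393
4 4 34.537 -4.701
5 4 -34.442 15.858
6 -1 48.674 -12.463
7 -1 -65.764 20.598
8 -1 92.306 -26.702
9 -1 -131.265 38.142

(exact arithmetic carried between steps; '≈' marks a value shown rounded to 6 d.p. or computed from one; I and e_prev carry over from the previous line; the table rounds u and y to 3 d.p., halves away from zero)
n=0: y=0, sp=4, e=sp−y=4; I=4, D=e−e_prev=4; u=1/4·4+1·4+3/2·4=11; next y=3/10·0+1/2·11=5.5
n=1: y=5.5, sp=4, e=sp−y=-1.5; I=2.5, D=e−e_prev=-5.5; u=1/4·(-1.5)+1·2.5+3/2·(-5.5)=-6.125; next y=3/10·5.5+1/2·(-6.125)=-1.4125
n=2: y=-1.4125, sp=4, e=sp−y=5.4125; I=7.9125, D=e−e_prev=6.9125; u=1/4·5.4125+1·7.9125+3/2·6.9125=19.634375; next y=3/10·(-1.4125)+1/2·19.634375≈9.393438
n=3: y≈9.393438, sp=4, e=sp−y≈-5.393438; I≈2.519063, D=e−e_prev≈-10.805938; u=1/4·(-5.393438)+1·2.519063+3/2·(-10.805938)≈-15.038203; next y=3/10·9.393438+1/2·(-15.038203)≈-4.701070
n=4: y≈-4.701070, sp=4, e=sp−y≈8.701070; I≈11.220133, D=e−e_prev≈14.094508; u=1/4·8.701070+1·11.220133+3/2·14.094508≈34.537162; next y=3/10·(-4.701070)+1/2·34.537162≈15.858260
n=5: y≈15.858260, sp=4, e=sp−y≈-11.858260; I≈-0.638127, D=e−e_prev≈-20.559330; u=1/4·(-11.858260)+1·(-0.638127)+3/2·(-20.559330)≈-34.441688; next y=3/10·15.858260+1/2·(-34.441688)≈-12.463366
n=6: y≈-12.463366, sp=-1, e=sp−y≈11.463366; I≈10.825239, D=e−e_prev≈23.321626; u=1/4·11.463366+1·10.825239+3/2·23.321626≈48.673519; next y=3/10·(-12.463366)+1/2·48.673519≈20.597750
n=7: y≈20.597750, sp=-1, e=sp−y≈-21.597750; I≈-10.772511, D=e−e_prev≈-33.061115; u=1/4·(-21.597750)+1·(-10.772511)+3/2·(-33.061115)≈-65.763621; next y=3/10·20.597750+1/2·(-65.763621)≈-26.702486
n=8: y≈-26.702486, sp=-1, e=sp−y≈25.702486; I≈14.929975, D=e−e_prev≈47.300235; u=1/4·25.702486+1·14.929975+3/2·47.300235≈92.305950; next y=3/10·(-26.702486)+1/2·92.305950≈38.142229
n=9: y≈38.142229, sp=-1, e=sp−y≈-39.142229; I≈-24.212254, D=e−e_prev≈-64.844715; u=1/4·(-39.142229)+1·(-24.212254)+3/2·(-64.844715)≈-131.264884; next y=3/10·38.142229+1/2·(-131.264884)≈-54.189773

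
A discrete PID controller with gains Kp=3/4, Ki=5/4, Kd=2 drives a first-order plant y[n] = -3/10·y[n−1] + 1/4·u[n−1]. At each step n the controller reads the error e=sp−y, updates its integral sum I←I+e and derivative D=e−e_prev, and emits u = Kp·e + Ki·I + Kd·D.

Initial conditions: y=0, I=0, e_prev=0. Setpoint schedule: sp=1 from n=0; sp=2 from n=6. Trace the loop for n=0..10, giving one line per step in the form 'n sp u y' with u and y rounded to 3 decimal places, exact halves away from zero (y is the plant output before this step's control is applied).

0 1 4.000 0.000
1 1 -0.750 1.000
2 1 7.200 -0.488
3 1 -3.651 1.946
4 1 13.805 -1.497
5 1 -11.547 3.900
6 2 31.450 -4.057
7 2 -31.438 9.079
8 2 64.636 -10.583
9 2 -78.630 19.334
10 2 138.705 -25.458

(exact arithmetic carried between steps; '≈' marks a value shown rounded to 6 d.p. or computed from one; I and e_prev carry over from the previous line; the table rounds u and y to 3 d.p., halves away from zero)
n=0: y=0, sp=1, e=sp−y=1; I=1, D=e−e_prev=1; u=3/4·1+5/4·1+2·1=4; next y=-3/10·0+1/4·4=1
n=1: y=1, sp=1, e=sp−y=0; I=1, D=e−e_prev=-1; u=3/4·0+5/4·1+2·(-1)=-0.75; next y=-3/10·1+1/4·(-0.75)=-0.4875
n=2: y=-0.4875, sp=1, e=sp−y=1.4875; I=2.4875, D=e−e_prev=1.4875; u=3/4·1.4875+5/4·2.4875+2·1.4875=7.2; next y=-3/10·(-0.4875)+1/4·7.2=1.94625
n=3: y=1.94625, sp=1, e=sp−y=-0.94625; I=1.54125, D=e−e_prev=-2.43375; u=3/4·(-0.94625)+5/4·1.54125+2·(-2.43375)=-3.650625; next y=-3/10·1.94625+1/4·(-3.650625)≈-1.496531
n=4: y≈-1.496531, sp=1, e=sp−y≈2.496531; I≈4.037781, D=e−e_prev≈3.442781; u=3/4·2.496531+5/4·4.037781+2·3.442781≈13.805188; next y=-3/10·(-1.496531)+1/4·13.805188≈3.900256
n=5: y≈3.900256, sp=1, e=sp−y≈-2.900256; I≈1.137525, D=e−e_prev≈-5.396788; u=3/4·(-2.900256)+5/4·1.137525+2·(-5.396788)≈-11.546861; next y=-3/10·3.900256+1/4·(-11.546861)≈-4.056792
n=6: y≈-4.056792, sp=2, e=sp−y≈6.056792; I≈7.194317, D=e−e_prev≈8.957048; u=3/4·6.056792+5/4·7.194317+2·8.957048≈31.449587; next y=-3/10·(-4.056792)+1/4·31.449587≈9.079434
n=7: y≈9.079434, sp=2, e=sp−y≈-7.079434; I≈0.114883, D=e−e_prev≈-13.136227; u=3/4·(-7.079434)+5/4·0.114883+2·(-13.136227)≈-31.438426; next y=-3/10·9.079434+1/4·(-31.438426)≈-10.583437
n=8: y≈-10.583437, sp=2, e=sp−y≈12.583437; I≈12.698319, D=e−e_prev≈19.662871; u=3/4·12.583437+5/4·12.698319+2·19.662871≈64.636219; next y=-3/10·(-10.583437)+1/4·64.636219≈19.334086
n=9: y≈19.334086, sp=2, e=sp−y≈-17.334086; I≈-4.635766, D=e−e_prev≈-29.917523; u=3/4·(-17.334086)+5/4·(-4.635766)+2·(-29.917523)≈-78.630317; next y=-3/10·19.334086+1/4·(-78.630317)≈-25.457805
n=10: y≈-25.457805, sp=2, e=sp−y≈27.457805; I≈22.822039, D=e−e_prev≈44.791891; u=3/4·27.457805+5/4·22.822039+2·44.791891≈138.704684; next y=-3/10·(-25.457805)+1/4·138.704684≈42.313512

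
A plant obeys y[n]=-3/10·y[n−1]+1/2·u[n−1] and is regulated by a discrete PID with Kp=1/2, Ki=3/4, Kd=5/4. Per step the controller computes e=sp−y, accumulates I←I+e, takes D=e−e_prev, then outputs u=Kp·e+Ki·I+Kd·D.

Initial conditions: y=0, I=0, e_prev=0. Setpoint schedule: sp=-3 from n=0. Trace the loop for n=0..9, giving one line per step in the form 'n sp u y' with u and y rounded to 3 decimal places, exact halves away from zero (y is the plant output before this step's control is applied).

(exact arithmetic carried between steps; '≈' marks a value shown rounded to 6 d.p. or computed from one; I and e_prev carry over from the previous line; the table rounds u and y to 3 d.p., halves away from zero)
n=0: y=0, sp=-3, e=sp−y=-3; I=-3, D=e−e_prev=-3; u=1/2·(-3)+3/4·(-3)+5/4·(-3)=-7.5; next y=-3/10·0+1/2·(-7.5)=-3.75
n=1: y=-3.75, sp=-3, e=sp−y=0.75; I=-2.25, D=e−e_prev=3.75; u=1/2·0.75+3/4·(-2.25)+5/4·3.75=3.375; next y=-3/10·(-3.75)+1/2·3.375=2.8125
n=2: y=2.8125, sp=-3, e=sp−y=-5.8125; I=-8.0625, D=e−e_prev=-6.5625; u=1/2·(-5.8125)+3/4·(-8.0625)+5/4·(-6.5625)=-17.15625; next y=-3/10·2.8125+1/2·(-17.15625)=-9.421875
n=3: y=-9.421875, sp=-3, e=sp−y=6.421875; I=-1.640625, D=e−e_prev=12.234375; u=1/2·6.421875+3/4·(-1.640625)+5/4·12.234375≈17.273438; next y=-3/10·(-9.421875)+1/2·17.273438≈11.463281
n=4: y≈11.463281, sp=-3, e=sp−y≈-14.463281; I≈-16.103906, D=e−e_prev≈-20.885156; u=1/2·(-14.463281)+3/4·(-16.103906)+5/4·(-20.885156)≈-45.416016; next y=-3/10·11.463281+1/2·(-45.416016)≈-26.146992
n=5: y≈-26.146992, sp=-3, e=sp−y≈23.146992; I≈7.043086, D=e−e_prev≈37.610273; u=1/2·23.146992+3/4·7.043086+5/4·37.610273≈63.868652; next y=-3/10·(-26.146992)+1/2·63.868652≈39.778424
n=6: y≈39.778424, sp=-3, e=sp−y≈-42.778424; I≈-35.735338, D=e−e_prev≈-65.925416; u=1/2·(-42.778424)+3/4·(-35.735338)+5/4·(-65.925416)≈-130.597485; next y=-3/10·39.778424+1/2·(-130.597485)≈-77.232270
n=7: y≈-77.232270, sp=-3, e=sp−y≈74.232270; I≈38.496932, D=e−e_prev≈117.010694; u=1/2·74.232270+3/4·38.496932+5/4·117.010694≈212.252201; next y=-3/10·(-77.232270)+1/2·212.252201≈129.295781
n=8: y≈129.295781, sp=-3, e=sp−y≈-132.295781; I≈-93.798849, D=e−e_prev≈-206.528051; u=1/2·(-132.295781)+3/4·(-93.798849)+5/4·(-206.528051)≈-394.657092; next y=-3/10·129.295781+1/2·(-394.657092)≈-236.117280
n=9: y≈-236.117280, sp=-3, e=sp−y≈233.117280; I≈139.318431, D=e−e_prev≈365.413062; u=1/2·233.117280+3/4·139.318431+5/4·365.413062≈677.813791; next y=-3/10·(-236.117280)+1/2·677.813791≈409.742079

0 -3 -7.500 0.000
1 -3 3.375 -3.750
2 -3 -17.156 2.813
3 -3 17.273 -9.422
4 -3 -45.416 11.463
5 -3 63.869 -26.147
6 -3 -130.597 39.778
7 -3 212.252 -77.232
8 -3 -394.657 129.296
9 -3 677.814 -236.117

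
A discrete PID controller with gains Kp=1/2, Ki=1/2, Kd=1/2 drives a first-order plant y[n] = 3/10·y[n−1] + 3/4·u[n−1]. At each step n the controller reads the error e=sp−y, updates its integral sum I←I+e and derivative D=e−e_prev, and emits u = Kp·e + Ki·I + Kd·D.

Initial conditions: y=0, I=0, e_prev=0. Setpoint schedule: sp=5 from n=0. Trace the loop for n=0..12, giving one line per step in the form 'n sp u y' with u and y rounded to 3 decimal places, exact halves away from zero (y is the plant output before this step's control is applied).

0 5 7.500 0.000
1 5 -0.938 5.625
2 5 8.523 0.984
3 5 -0.344 6.688
4 5 9.073 1.748
5 5 -0.143 7.329
6 5 9.340 2.092
7 5 -0.136 7.632
8 5 9.485 2.188
9 5 -0.204 7.770
10 5 9.590 2.178
11 5 -0.297 7.846
12 5 9.686 2.131

(exact arithmetic carried between steps; '≈' marks a value shown rounded to 6 d.p. or computed from one; I and e_prev carry over from the previous line; the table rounds u and y to 3 d.p., halves away from zero)
n=0: y=0, sp=5, e=sp−y=5; I=5, D=e−e_prev=5; u=1/2·5+1/2·5+1/2·5=7.5; next y=3/10·0+3/4·7.5=5.625
n=1: y=5.625, sp=5, e=sp−y=-0.625; I=4.375, D=e−e_prev=-5.625; u=1/2·(-0.625)+1/2·4.375+1/2·(-5.625)=-0.9375; next y=3/10·5.625+3/4·(-0.9375)=0.984375
n=2: y=0.984375, sp=5, e=sp−y=4.015625; I=8.390625, D=e−e_prev=4.640625; u=1/2·4.015625+1/2·8.390625+1/2·4.640625≈8.523438; next y=3/10·0.984375+3/4·8.523438≈6.687891
n=3: y≈6.687891, sp=5, e=sp−y≈-1.687891; I≈6.702734, D=e−e_prev≈-5.703516; u=1/2·(-1.687891)+1/2·6.702734+1/2·(-5.703516)≈-0.344336; next y=3/10·6.687891+3/4·(-0.344336)≈1.748115
n=4: y≈1.748115, sp=5, e=sp−y≈3.251885; I≈9.954619, D=e−e_prev≈4.939775; u=1/2·3.251885+1/2·9.954619+1/2·4.939775≈9.073140; next y=3/10·1.748115+3/4·9.073140≈7.329289
n=5: y≈7.329289, sp=5, e=sp−y≈-2.329289; I≈7.625330, D=e−e_prev≈-5.581174; u=1/2·(-2.329289)+1/2·7.625330+1/2·(-5.581174)≈-0.142567; next y=3/10·7.329289+3/4·(-0.142567)≈2.091862
n=6: y≈2.091862, sp=5, e=sp−y≈2.908138; I≈10.533468, D=e−e_prev≈5.237428; u=1/2·2.908138+1/2·10.533468+1/2·5.237428≈9.339517; next y=3/10·2.091862+3/4·9.339517≈7.632196
n=7: y≈7.632196, sp=5, e=sp−y≈-2.632196; I≈7.901272, D=e−e_prev≈-5.540335; u=1/2·(-2.632196)+1/2·7.901272+1/2·(-5.540335)≈-0.135629; next y=3/10·7.632196+3/4·(-0.135629)≈2.187937
n=8: y≈2.187937, sp=5, e=sp−y≈2.812063; I≈10.713335, D=e−e_prev≈5.444259; u=1/2·2.812063+1/2·10.713335+1/2·5.444259≈9.484829; next y=3/10·2.187937+3/4·9.484829≈7.770003
n=9: y≈7.770003, sp=5, e=sp−y≈-2.770003; I≈7.943332, D=e−e_prev≈-5.582066; u=1/2·(-2.770003)+1/2·7.943332+1/2·(-5.582066)≈-0.204368; next y=3/10·7.770003+3/4·(-0.204368)≈2.177725
n=10: y≈2.177725, sp=5, e=sp−y≈2.822275; I≈10.765608, D=e−e_prev≈5.592278; u=1/2·2.822275+1/2·10.765608+1/2·5.592278≈9.590080; next y=3/10·2.177725+3/4·9.590080≈7.845878
n=11: y≈7.845878, sp=5, e=sp−y≈-2.845878; I≈7.919730, D=e−e_prev≈-5.668153; u=1/2·(-2.845878)+1/2·7.919730+1/2·(-5.668153)≈-0.297150; next y=3/10·7.845878+3/4·(-0.297150)≈2.130900
n=12: y≈2.130900, sp=5, e=sp−y≈2.869100; I≈10.788829, D=e−e_prev≈5.714977; u=1/2·2.869100+1/2·10.788829+1/2·5.714977≈9.686453; next y=3/10·2.130900+3/4·9.686453≈7.904110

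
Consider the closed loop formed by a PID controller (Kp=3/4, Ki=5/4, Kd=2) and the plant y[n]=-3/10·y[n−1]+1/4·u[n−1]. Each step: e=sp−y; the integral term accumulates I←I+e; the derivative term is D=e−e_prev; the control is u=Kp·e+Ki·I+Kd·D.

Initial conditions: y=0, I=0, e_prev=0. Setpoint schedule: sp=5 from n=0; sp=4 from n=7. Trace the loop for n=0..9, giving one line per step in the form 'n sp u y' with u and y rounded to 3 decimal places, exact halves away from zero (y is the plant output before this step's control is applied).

0 5 20.000 0.000
1 5 -3.750 5.000
2 5 36.000 -2.438
3 5 -18.253 9.731
4 5 69.026 -7.483
5 5 -57.734 19.501
6 5 137.248 -20.284
7 4 -157.442 40.397
8 4 287.931 -51.480
9 4 -382.098 87.427

(exact arithmetic carried between steps; '≈' marks a value shown rounded to 6 d.p. or computed from one; I and e_prev carry over from the previous line; the table rounds u and y to 3 d.p., halves away from zero)
n=0: y=0, sp=5, e=sp−y=5; I=5, D=e−e_prev=5; u=3/4·5+5/4·5+2·5=20; next y=-3/10·0+1/4·20=5
n=1: y=5, sp=5, e=sp−y=0; I=5, D=e−e_prev=-5; u=3/4·0+5/4·5+2·(-5)=-3.75; next y=-3/10·5+1/4·(-3.75)=-2.4375
n=2: y=-2.4375, sp=5, e=sp−y=7.4375; I=12.4375, D=e−e_prev=7.4375; u=3/4·7.4375+5/4·12.4375+2·7.4375=36; next y=-3/10·(-2.4375)+1/4·36=9.73125
n=3: y=9.73125, sp=5, e=sp−y=-4.73125; I=7.70625, D=e−e_prev=-12.16875; u=3/4·(-4.73125)+5/4·7.70625+2·(-12.16875)=-18.253125; next y=-3/10·9.73125+1/4·(-18.253125)≈-7.482656
n=4: y≈-7.482656, sp=5, e=sp−y≈12.482656; I≈20.188906, D=e−e_prev≈17.213906; u=3/4·12.482656+5/4·20.188906+2·17.213906≈69.025938; next y=-3/10·(-7.482656)+1/4·69.025938≈19.501281
n=5: y≈19.501281, sp=5, e=sp−y≈-14.501281; I≈5.687625, D=e−e_prev≈-26.983938; u=3/4·(-14.501281)+5/4·5.687625+2·(-26.983938)≈-57.734305; next y=-3/10·19.501281+1/4·(-57.734305)≈-20.283961
n=6: y≈-20.283961, sp=5, e=sp−y≈25.283961; I≈30.971586, D=e−e_prev≈39.785242; u=3/4·25.283961+5/4·30.971586+2·39.785242≈137.247936; next y=-3/10·(-20.283961)+1/4·137.247936≈40.397172
n=7: y≈40.397172, sp=4, e=sp−y≈-36.397172; I≈-5.425587, D=e−e_prev≈-61.681133; u=3/4·(-36.397172)+5/4·(-5.425587)+2·(-61.681133)≈-157.442128; next y=-3/10·40.397172+1/4·(-157.442128)≈-51.479684
n=8: y≈-51.479684, sp=4, e=sp−y≈55.479684; I≈50.054097, D=e−e_prev≈91.876856; u=3/4·55.479684+5/4·50.054097+2·91.876856≈287.931095; next y=-3/10·(-51.479684)+1/4·287.931095≈87.426679
n=9: y≈87.426679, sp=4, e=sp−y≈-83.426679; I≈-33.372582, D=e−e_prev≈-138.906363; u=3/4·(-83.426679)+5/4·(-33.372582)+2·(-138.906363)≈-382.098462; next y=-3/10·87.426679+1/4·(-382.098462)≈-121.752619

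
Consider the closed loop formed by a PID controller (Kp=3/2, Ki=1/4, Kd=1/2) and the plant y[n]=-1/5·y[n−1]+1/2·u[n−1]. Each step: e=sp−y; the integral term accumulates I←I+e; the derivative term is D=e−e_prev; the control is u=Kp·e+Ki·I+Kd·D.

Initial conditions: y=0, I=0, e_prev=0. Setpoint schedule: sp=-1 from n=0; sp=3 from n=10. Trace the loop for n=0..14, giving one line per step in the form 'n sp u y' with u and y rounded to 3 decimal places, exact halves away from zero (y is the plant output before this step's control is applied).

0 -1 -2.250 0.000
1 -1 0.531 -1.125
2 -1 -3.635 0.491
3 -1 2.214 -1.916
4 -1 -6.423 1.490
5 -1 5.907 -3.510
6 -1 -12.087 3.655
7 -1 13.799 -6.775
8 -1 -23.788 8.255
9 -1 30.462 -13.545
10 3 -39.143 17.940
11 3 63.339 -23.159
12 3 -84.458 36.301
13 3 129.976 -49.489
14 3 -179.641 74.886

(exact arithmetic carried between steps; '≈' marks a value shown rounded to 6 d.p. or computed from one; I and e_prev carry over from the previous line; the table rounds u and y to 3 d.p., halves away from zero)
n=0: y=0, sp=-1, e=sp−y=-1; I=-1, D=e−e_prev=-1; u=3/2·(-1)+1/4·(-1)+1/2·(-1)=-2.25; next y=-1/5·0+1/2·(-2.25)=-1.125
n=1: y=-1.125, sp=-1, e=sp−y=0.125; I=-0.875, D=e−e_prev=1.125; u=3/2·0.125+1/4·(-0.875)+1/2·1.125=0.53125; next y=-1/5·(-1.125)+1/2·0.53125=0.490625
n=2: y=0.490625, sp=-1, e=sp−y=-1.490625; I=-2.365625, D=e−e_prev=-1.615625; u=3/2·(-1.490625)+1/4·(-2.365625)+1/2·(-1.615625)≈-3.635156; next y=-1/5·0.490625+1/2·(-3.635156)≈-1.915703
n=3: y≈-1.915703, sp=-1, e=sp−y≈0.915703; I≈-1.449922, D=e−e_prev≈2.406328; u=3/2·0.915703+1/4·(-1.449922)+1/2·2.406328≈2.214238; next y=-1/5·(-1.915703)+1/2·2.214238≈1.490260
n=4: y≈1.490260, sp=-1, e=sp−y≈-2.490260; I≈-3.940182, D=e−e_prev≈-3.405963; u=3/2·(-2.490260)+1/4·(-3.940182)+1/2·(-3.405963)≈-6.423417; next y=-1/5·1.490260+1/2·(-6.423417)≈-3.509760
n=5: y≈-3.509760, sp=-1, e=sp−y≈2.509760; I≈-1.430421, D=e−e_prev≈5.000020; u=3/2·2.509760+1/4·(-1.430421)+1/2·5.000020≈5.907045; next y=-1/5·(-3.509760)+1/2·5.907045≈3.655475
n=6: y≈3.655475, sp=-1, e=sp−y≈-4.655475; I≈-6.085896, D=e−e_prev≈-7.165235; u=3/2·(-4.655475)+1/4·(-6.085896)+1/2·(-7.165235)≈-12.087303; next y=-1/5·3.655475+1/2·(-12.087303)≈-6.774746
n=7: y≈-6.774746, sp=-1, e=sp−y≈5.774746; I≈-0.311149, D=e−e_prev≈10.430221; u=3/2·5.774746+1/4·(-0.311149)+1/2·10.430221≈13.799443; next y=-1/5·(-6.774746)+1/2·13.799443≈8.254671
n=8: y≈8.254671, sp=-1, e=sp−y≈-9.254671; I≈-9.565820, D=e−e_prev≈-15.029417; u=3/2·(-9.254671)+1/4·(-9.565820)+1/2·(-15.029417)≈-23.788170; next y=-1/5·8.254671+1/2·(-23.788170)≈-13.545019
n=9: y≈-13.545019, sp=-1, e=sp−y≈12.545019; I≈2.979199, D=e−e_prev≈21.799690; u=3/2·12.545019+1/4·2.979199+1/2·21.799690≈30.462173; next y=-1/5·(-13.545019)+1/2·30.462173≈17.940090
n=10: y≈17.940090, sp=3, e=sp−y≈-14.940090; I≈-11.960891, D=e−e_prev≈-27.485109; u=3/2·(-14.940090)+1/4·(-11.960891)+1/2·(-27.485109)≈-39.142913; next y=-1/5·17.940090+1/2·(-39.142913)≈-23.159474
n=11: y≈-23.159474, sp=3, e=sp−y≈26.159474; I≈14.198583, D=e−e_prev≈41.099565; u=3/2·26.159474+1/4·14.198583+1/2·41.099565≈63.338640; next y=-1/5·(-23.159474)+1/2·63.338640≈36.301215
n=12: y≈36.301215, sp=3, e=sp−y≈-33.301215; I≈-19.102632, D=e−e_prev≈-59.460689; u=3/2·(-33.301215)+1/4·(-19.102632)+1/2·(-59.460689)≈-84.457825; next y=-1/5·36.301215+1/2·(-84.457825)≈-49.489155
n=13: y≈-49.489155, sp=3, e=sp−y≈52.489155; I≈33.386524, D=e−e_prev≈85.790370; u=3/2·52.489155+1/4·33.386524+1/2·85.790370≈129.975549; next y=-1/5·(-49.489155)+1/2·129.975549≈74.885606
n=14: y≈74.885606, sp=3, e=sp−y≈-71.885606; I≈-38.499082, D=e−e_prev≈-124.374761; u=3/2·(-71.885606)+1/4·(-38.499082)+1/2·(-124.374761)≈-179.640560; next y=-1/5·74.885606+1/2·(-179.640560)≈-104.797401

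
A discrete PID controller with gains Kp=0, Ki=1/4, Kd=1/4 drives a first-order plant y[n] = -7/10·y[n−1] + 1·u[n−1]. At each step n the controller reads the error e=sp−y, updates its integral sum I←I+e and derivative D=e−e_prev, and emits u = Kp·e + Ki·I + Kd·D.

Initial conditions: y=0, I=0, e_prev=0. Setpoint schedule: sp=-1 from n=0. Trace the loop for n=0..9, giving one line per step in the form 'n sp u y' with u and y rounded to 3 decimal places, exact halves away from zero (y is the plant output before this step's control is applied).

(exact arithmetic carried between steps; '≈' marks a value shown rounded to 6 d.p. or computed from one; I and e_prev carry over from the previous line; the table rounds u and y to 3 d.p., halves away from zero)
n=0: y=0, sp=-1, e=sp−y=-1; I=-1, D=e−e_prev=-1; u=0·(-1)+1/4·(-1)+1/4·(-1)=-0.5; next y=-7/10·0+1·(-0.5)=-0.5
n=1: y=-0.5, sp=-1, e=sp−y=-0.5; I=-1.5, D=e−e_prev=0.5; u=0·(-0.5)+1/4·(-1.5)+1/4·0.5=-0.25; next y=-7/10·(-0.5)+1·(-0.25)=0.1
n=2: y=0.1, sp=-1, e=sp−y=-1.1; I=-2.6, D=e−e_prev=-0.6; u=0·(-1.1)+1/4·(-2.6)+1/4·(-0.6)=-0.8; next y=-7/10·0.1+1·(-0.8)=-0.87
n=3: y=-0.87, sp=-1, e=sp−y=-0.13; I=-2.73, D=e−e_prev=0.97; u=0·(-0.13)+1/4·(-2.73)+1/4·0.97=-0.44; next y=-7/10·(-0.87)+1·(-0.44)=0.169
n=4: y=0.169, sp=-1, e=sp−y=-1.169; I=-3.899, D=e−e_prev=-1.039; u=0·(-1.169)+1/4·(-3.899)+1/4·(-1.039)=-1.2345; next y=-7/10·0.169+1·(-1.2345)=-1.3528
n=5: y=-1.3528, sp=-1, e=sp−y=0.3528; I=-3.5462, D=e−e_prev=1.5218; u=0·0.3528+1/4·(-3.5462)+1/4·1.5218=-0.5061; next y=-7/10·(-1.3528)+1·(-0.5061)=0.44086
n=6: y=0.44086, sp=-1, e=sp−y=-1.44086; I=-4.98706, D=e−e_prev=-1.79366; u=0·(-1.44086)+1/4·(-4.98706)+1/4·(-1.79366)=-1.69518; next y=-7/10·0.44086+1·(-1.69518)=-2.003782
n=7: y=-2.003782, sp=-1, e=sp−y=1.003782; I=-3.983278, D=e−e_prev=2.444642; u=0·1.003782+1/4·(-3.983278)+1/4·2.444642=-0.384659; next y=-7/10·(-2.003782)+1·(-0.384659)≈1.017988
n=8: y≈1.017988, sp=-1, e=sp−y≈-2.017988; I≈-6.001266, D=e−e_prev≈-3.021770; u=0·(-2.017988)+1/4·(-6.001266)+1/4·(-3.021770)≈-2.255759; next y=-7/10·1.017988+1·(-2.255759)≈-2.968351
n=9: y≈-2.968351, sp=-1, e=sp−y≈1.968351; I≈-4.032915, D=e−e_prev≈3.986339; u=0·1.968351+1/4·(-4.032915)+1/4·3.986339≈-0.011644; next y=-7/10·(-2.968351)+1·(-0.011644)≈2.066202

0 -1 -0.500 0.000
1 -1 -0.250 -0.500
2 -1 -0.800 0.100
3 -1 -0.440 -0.870
4 -1 -1.235 0.169
5 -1 -0.506 -1.353
6 -1 -1.695 0.441
7 -1 -0.385 -2.004
8 -1 -2.256 1.018
9 -1 -0.012 -2.968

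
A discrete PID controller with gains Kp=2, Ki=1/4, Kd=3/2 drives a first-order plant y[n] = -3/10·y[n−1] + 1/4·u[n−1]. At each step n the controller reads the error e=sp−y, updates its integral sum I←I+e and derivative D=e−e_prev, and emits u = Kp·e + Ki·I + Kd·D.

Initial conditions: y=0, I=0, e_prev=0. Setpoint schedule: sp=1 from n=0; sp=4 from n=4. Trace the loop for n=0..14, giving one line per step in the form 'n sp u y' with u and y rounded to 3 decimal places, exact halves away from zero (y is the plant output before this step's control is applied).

(exact arithmetic carried between steps; '≈' marks a value shown rounded to 6 d.p. or computed from one; I and e_prev carry over from the previous line; the table rounds u and y to 3 d.p., halves away from zero)
n=0: y=0, sp=1, e=sp−y=1; I=1, D=e−e_prev=1; u=2·1+1/4·1+3/2·1=3.75; next y=-3/10·0+1/4·3.75=0.9375
n=1: y=0.9375, sp=1, e=sp−y=0.0625; I=1.0625, D=e−e_prev=-0.9375; u=2·0.0625+1/4·1.0625+3/2·(-0.9375)=-1.015625; next y=-3/10·0.9375+1/4·(-1.015625)≈-0.535156
n=2: y≈-0.535156, sp=1, e=sp−y≈1.535156; I≈2.597656, D=e−e_prev≈1.472656; u=2·1.535156+1/4·2.597656+3/2·1.472656≈5.928711; next y=-3/10·(-0.535156)+1/4·5.928711≈1.642725
n=3: y≈1.642725, sp=1, e=sp−y≈-0.642725; I≈1.954932, D=e−e_prev≈-2.177881; u=2·(-0.642725)+1/4·1.954932+3/2·(-2.177881)≈-4.063538; next y=-3/10·1.642725+1/4·(-4.063538)≈-1.508702
n=4: y≈-1.508702, sp=4, e=sp−y≈5.508702; I≈7.463633, D=e−e_prev≈6.151426; u=2·5.508702+1/4·7.463633+3/2·6.151426≈22.110452; next y=-3/10·(-1.508702)+1/4·22.110452≈5.980223
n=5: y≈5.980223, sp=4, e=sp−y≈-1.980223; I≈5.483410, D=e−e_prev≈-7.488925; u=2·(-1.980223)+1/4·5.483410+3/2·(-7.488925)≈-13.822982; next y=-3/10·5.980223+1/4·(-13.822982)≈-5.249813
n=6: y≈-5.249813, sp=4, e=sp−y≈9.249813; I≈14.733223, D=e−e_prev≈11.230036; u=2·9.249813+1/4·14.733223+3/2·11.230036≈39.027985; next y=-3/10·(-5.249813)+1/4·39.027985≈11.331940
n=7: y≈11.331940, sp=4, e=sp−y≈-7.331940; I≈7.401283, D=e−e_prev≈-16.581752; u=2·(-7.331940)+1/4·7.401283+3/2·(-16.581752)≈-37.686188; next y=-3/10·11.331940+1/4·(-37.686188)≈-12.821129
n=8: y≈-12.821129, sp=4, e=sp−y≈16.821129; I≈24.222412, D=e−e_prev≈24.153069; u=2·16.821129+1/4·24.222412+3/2·24.153069≈75.927464; next y=-3/10·(-12.821129)+1/4·75.927464≈22.828205
n=9: y≈22.828205, sp=4, e=sp−y≈-18.828205; I≈5.394207, D=e−e_prev≈-35.649334; u=2·(-18.828205)+1/4·5.394207+3/2·(-35.649334)≈-89.781858; next y=-3/10·22.828205+1/4·(-89.781858)≈-29.293926
n=10: y≈-29.293926, sp=4, e=sp−y≈33.293926; I≈38.688133, D=e−e_prev≈52.122131; u=2·33.293926+1/4·38.688133+3/2·52.122131≈154.443081; next y=-3/10·(-29.293926)+1/4·154.443081≈47.398948
n=11: y≈47.398948, sp=4, e=sp−y≈-43.398948; I≈-4.710815, D=e−e_prev≈-76.692874; u=2·(-43.398948)+1/4·(-4.710815)+3/2·(-76.692874)≈-203.014911; next y=-3/10·47.398948+1/4·(-203.014911)≈-64.973412
n=12: y≈-64.973412, sp=4, e=sp−y≈68.973412; I≈64.262597, D=e−e_prev≈112.372360; u=2·68.973412+1/4·64.262597+3/2·112.372360≈322.571014; next y=-3/10·(-64.973412)+1/4·322.571014≈100.134777
n=13: y≈100.134777, sp=4, e=sp−y≈-96.134777; I≈-31.872180, D=e−e_prev≈-165.108190; u=2·(-96.134777)+1/4·(-31.872180)+3/2·(-165.108190)≈-447.899884; next y=-3/10·100.134777+1/4·(-447.899884)≈-142.015404
n=14: y≈-142.015404, sp=4, e=sp−y≈146.015404; I≈114.143224, D=e−e_prev≈242.150181; u=2·146.015404+1/4·114.143224+3/2·242.150181≈683.791886; next y=-3/10·(-142.015404)+1/4·683.791886≈213.552593

0 1 3.750 0.000
1 1 -1.016 0.938
2 1 5.929 -0.535
3 1 -4.064 1.643
4 4 22.110 -1.509
5 4 -13.823 5.980
6 4 39.028 -5.250
7 4 -37.686 11.332
8 4 75.927 -12.821
9 4 -89.782 22.828
10 4 154.443 -29.294
11 4 -203.015 47.399
12 4 322.571 -64.973
13 4 -447.900 100.135
14 4 683.792 -142.015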